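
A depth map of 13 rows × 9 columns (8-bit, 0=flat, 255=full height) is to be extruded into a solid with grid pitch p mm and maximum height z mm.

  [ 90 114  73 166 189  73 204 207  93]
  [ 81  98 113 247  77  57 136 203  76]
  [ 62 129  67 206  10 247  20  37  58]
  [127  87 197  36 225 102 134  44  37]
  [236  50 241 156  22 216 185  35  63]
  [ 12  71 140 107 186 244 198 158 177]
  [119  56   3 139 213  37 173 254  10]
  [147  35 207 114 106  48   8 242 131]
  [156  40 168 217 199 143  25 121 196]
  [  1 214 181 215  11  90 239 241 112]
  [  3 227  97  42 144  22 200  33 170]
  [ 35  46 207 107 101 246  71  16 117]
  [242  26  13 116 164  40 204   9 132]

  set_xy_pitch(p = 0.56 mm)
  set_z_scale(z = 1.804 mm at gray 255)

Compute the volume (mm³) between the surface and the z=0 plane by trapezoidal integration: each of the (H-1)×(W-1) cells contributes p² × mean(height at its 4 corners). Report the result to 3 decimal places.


height_mm = gray/255 × 1.804; cell vol = 0.56² × mean(4 corners)
unit = 0.56² × 1.804 / (4×255) = 0.000554642 mm³ per gray-sum
row 0: Σ corner-gray over 8 cells = 4254  → 2.3594
row 1: Σ corner-gray over 8 cells = 3571  → 1.9806
row 2: Σ corner-gray over 8 cells = 3366  → 1.8669
row 3: Σ corner-gray over 8 cells = 3923  → 2.1759
row 4: Σ corner-gray over 8 cells = 4506  → 2.4992
row 5: Σ corner-gray over 8 cells = 4276  → 2.3716
row 6: Σ corner-gray over 8 cells = 3677  → 2.0394
row 7: Σ corner-gray over 8 cells = 3976  → 2.2053
row 8: Σ corner-gray over 8 cells = 4673  → 2.5918
row 9: Σ corner-gray over 8 cells = 4198  → 2.3284
row 10: Σ corner-gray over 8 cells = 3443  → 1.9096
row 11: Σ corner-gray over 8 cells = 3258  → 1.8070
Σ rows: total corner-gray = 47121  → 26.1353 mm³

26.135


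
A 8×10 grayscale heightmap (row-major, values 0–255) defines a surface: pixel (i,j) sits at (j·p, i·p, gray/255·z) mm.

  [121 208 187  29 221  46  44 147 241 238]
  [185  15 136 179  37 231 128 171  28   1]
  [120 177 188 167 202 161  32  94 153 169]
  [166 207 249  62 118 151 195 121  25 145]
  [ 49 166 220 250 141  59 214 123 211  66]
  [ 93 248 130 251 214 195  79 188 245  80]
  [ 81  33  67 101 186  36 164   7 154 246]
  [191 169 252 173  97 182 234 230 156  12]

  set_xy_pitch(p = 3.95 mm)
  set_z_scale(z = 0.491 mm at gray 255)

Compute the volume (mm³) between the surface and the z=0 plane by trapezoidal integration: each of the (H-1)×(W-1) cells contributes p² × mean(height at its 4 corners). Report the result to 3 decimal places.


272.125

height_mm = gray/255 × 0.491; cell vol = 3.95² × mean(4 corners)
unit = 3.95² × 0.491 / (4×255) = 0.00751062 mm³ per gray-sum
row 0: Σ corner-gray over 9 cells = 4641  → 34.8568
row 1: Σ corner-gray over 9 cells = 4673  → 35.0971
row 2: Σ corner-gray over 9 cells = 5204  → 39.0852
row 3: Σ corner-gray over 9 cells = 5450  → 40.9329
row 4: Σ corner-gray over 9 cells = 6156  → 46.2353
row 5: Σ corner-gray over 9 cells = 5096  → 38.2741
row 6: Σ corner-gray over 9 cells = 5012  → 37.6432
Σ rows: total corner-gray = 36232  → 272.1246 mm³


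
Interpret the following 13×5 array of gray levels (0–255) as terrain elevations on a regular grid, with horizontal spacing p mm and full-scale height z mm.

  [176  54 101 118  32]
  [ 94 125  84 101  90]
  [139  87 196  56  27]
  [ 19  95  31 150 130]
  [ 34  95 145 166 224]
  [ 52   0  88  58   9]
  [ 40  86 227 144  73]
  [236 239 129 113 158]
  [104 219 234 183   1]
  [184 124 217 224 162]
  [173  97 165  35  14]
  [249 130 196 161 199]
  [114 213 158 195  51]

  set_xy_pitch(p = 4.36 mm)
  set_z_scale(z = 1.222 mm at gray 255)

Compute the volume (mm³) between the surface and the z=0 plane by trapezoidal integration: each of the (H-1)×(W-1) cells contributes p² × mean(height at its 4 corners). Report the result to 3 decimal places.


557.354

height_mm = gray/255 × 1.222; cell vol = 4.36² × mean(4 corners)
unit = 4.36² × 1.222 / (4×255) = 0.0227742 mm³ per gray-sum
row 0: Σ corner-gray over 4 cells = 1558  → 35.4823
row 1: Σ corner-gray over 4 cells = 1648  → 37.5320
row 2: Σ corner-gray over 4 cells = 1545  → 35.1862
row 3: Σ corner-gray over 4 cells = 1771  → 40.3332
row 4: Σ corner-gray over 4 cells = 1423  → 32.4078
row 5: Σ corner-gray over 4 cells = 1380  → 31.4285
row 6: Σ corner-gray over 4 cells = 2383  → 54.2710
row 7: Σ corner-gray over 4 cells = 2733  → 62.2420
row 8: Σ corner-gray over 4 cells = 2853  → 64.9749
row 9: Σ corner-gray over 4 cells = 2257  → 51.4015
row 10: Σ corner-gray over 4 cells = 2203  → 50.1717
row 11: Σ corner-gray over 4 cells = 2719  → 61.9232
Σ rows: total corner-gray = 24473  → 557.3541 mm³


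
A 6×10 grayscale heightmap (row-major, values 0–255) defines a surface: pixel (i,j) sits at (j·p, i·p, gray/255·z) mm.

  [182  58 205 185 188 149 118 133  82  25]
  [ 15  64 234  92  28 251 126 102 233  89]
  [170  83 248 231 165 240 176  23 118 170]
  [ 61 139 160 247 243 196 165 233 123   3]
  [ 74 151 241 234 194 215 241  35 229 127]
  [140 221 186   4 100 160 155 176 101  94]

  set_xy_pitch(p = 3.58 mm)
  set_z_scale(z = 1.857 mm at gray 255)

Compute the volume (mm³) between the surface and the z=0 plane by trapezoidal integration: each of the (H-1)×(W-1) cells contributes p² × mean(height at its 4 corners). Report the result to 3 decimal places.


height_mm = gray/255 × 1.857; cell vol = 3.58² × mean(4 corners)
unit = 3.58² × 1.857 / (4×255) = 0.0233334 mm³ per gray-sum
row 0: Σ corner-gray over 9 cells = 4807  → 112.1636
row 1: Σ corner-gray over 9 cells = 5272  → 123.0136
row 2: Σ corner-gray over 9 cells = 5984  → 139.6270
row 3: Σ corner-gray over 9 cells = 6357  → 148.3303
row 4: Σ corner-gray over 9 cells = 5721  → 133.4903
Σ rows: total corner-gray = 28141  → 656.6248 mm³

656.625


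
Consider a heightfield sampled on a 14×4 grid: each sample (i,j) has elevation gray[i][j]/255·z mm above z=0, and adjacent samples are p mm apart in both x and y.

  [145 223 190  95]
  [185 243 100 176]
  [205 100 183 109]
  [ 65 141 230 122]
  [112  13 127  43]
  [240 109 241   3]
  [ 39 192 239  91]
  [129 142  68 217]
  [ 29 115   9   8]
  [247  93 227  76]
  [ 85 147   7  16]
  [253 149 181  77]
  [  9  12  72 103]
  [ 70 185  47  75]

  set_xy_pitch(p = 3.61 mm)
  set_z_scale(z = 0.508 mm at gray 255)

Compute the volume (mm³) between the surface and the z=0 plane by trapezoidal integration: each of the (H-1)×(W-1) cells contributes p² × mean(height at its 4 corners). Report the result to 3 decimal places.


126.649

height_mm = gray/255 × 0.508; cell vol = 3.61² × mean(4 corners)
unit = 3.61² × 0.508 / (4×255) = 0.0064905 mm³ per gray-sum
row 0: Σ corner-gray over 3 cells = 2113  → 13.7144
row 1: Σ corner-gray over 3 cells = 1927  → 12.5072
row 2: Σ corner-gray over 3 cells = 1809  → 11.7413
row 3: Σ corner-gray over 3 cells = 1364  → 8.8530
row 4: Σ corner-gray over 3 cells = 1378  → 8.9439
row 5: Σ corner-gray over 3 cells = 1935  → 12.5591
row 6: Σ corner-gray over 3 cells = 1758  → 11.4103
row 7: Σ corner-gray over 3 cells = 1051  → 6.8215
row 8: Σ corner-gray over 3 cells = 1248  → 8.1001
row 9: Σ corner-gray over 3 cells = 1372  → 8.9050
row 10: Σ corner-gray over 3 cells = 1399  → 9.0802
row 11: Σ corner-gray over 3 cells = 1270  → 8.2429
row 12: Σ corner-gray over 3 cells = 889  → 5.7701
Σ rows: total corner-gray = 19513  → 126.6491 mm³


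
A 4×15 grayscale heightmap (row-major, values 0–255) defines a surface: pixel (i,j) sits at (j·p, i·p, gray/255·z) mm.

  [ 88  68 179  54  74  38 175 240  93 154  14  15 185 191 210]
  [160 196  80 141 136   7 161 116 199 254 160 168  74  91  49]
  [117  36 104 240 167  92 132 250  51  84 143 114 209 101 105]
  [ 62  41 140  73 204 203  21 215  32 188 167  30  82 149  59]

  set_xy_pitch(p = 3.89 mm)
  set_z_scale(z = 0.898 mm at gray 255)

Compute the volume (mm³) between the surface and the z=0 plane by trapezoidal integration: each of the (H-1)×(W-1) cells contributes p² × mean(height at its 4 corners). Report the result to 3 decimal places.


284.495

height_mm = gray/255 × 0.898; cell vol = 3.89² × mean(4 corners)
unit = 3.89² × 0.898 / (4×255) = 0.0133222 mm³ per gray-sum
row 0: Σ corner-gray over 14 cells = 7033  → 93.6949
row 1: Σ corner-gray over 14 cells = 7443  → 99.1570
row 2: Σ corner-gray over 14 cells = 6879  → 91.6433
Σ rows: total corner-gray = 21355  → 284.4952 mm³


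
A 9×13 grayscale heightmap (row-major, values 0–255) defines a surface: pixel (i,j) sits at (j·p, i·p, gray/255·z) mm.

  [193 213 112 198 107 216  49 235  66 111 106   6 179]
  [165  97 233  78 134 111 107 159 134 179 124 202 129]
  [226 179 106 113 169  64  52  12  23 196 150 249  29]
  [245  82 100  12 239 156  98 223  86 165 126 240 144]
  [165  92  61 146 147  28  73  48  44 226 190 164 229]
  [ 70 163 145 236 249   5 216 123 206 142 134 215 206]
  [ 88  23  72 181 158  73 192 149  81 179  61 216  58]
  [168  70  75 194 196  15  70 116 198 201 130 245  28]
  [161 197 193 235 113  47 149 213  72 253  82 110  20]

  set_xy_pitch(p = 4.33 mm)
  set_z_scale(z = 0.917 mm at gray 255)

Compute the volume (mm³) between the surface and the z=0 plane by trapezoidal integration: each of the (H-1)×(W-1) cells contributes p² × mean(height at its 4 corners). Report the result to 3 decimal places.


876.543

height_mm = gray/255 × 0.917; cell vol = 4.33² × mean(4 corners)
unit = 4.33² × 0.917 / (4×255) = 0.0168556 mm³ per gray-sum
row 0: Σ corner-gray over 12 cells = 6620  → 111.5843
row 1: Σ corner-gray over 12 cells = 6291  → 106.0388
row 2: Σ corner-gray over 12 cells = 6324  → 106.5950
row 3: Σ corner-gray over 12 cells = 6275  → 105.7691
row 4: Σ corner-gray over 12 cells = 6776  → 114.2137
row 5: Σ corner-gray over 12 cells = 6860  → 115.6296
row 6: Σ corner-gray over 12 cells = 6132  → 103.3587
row 7: Σ corner-gray over 12 cells = 6725  → 113.3541
Σ rows: total corner-gray = 52003  → 876.5433 mm³


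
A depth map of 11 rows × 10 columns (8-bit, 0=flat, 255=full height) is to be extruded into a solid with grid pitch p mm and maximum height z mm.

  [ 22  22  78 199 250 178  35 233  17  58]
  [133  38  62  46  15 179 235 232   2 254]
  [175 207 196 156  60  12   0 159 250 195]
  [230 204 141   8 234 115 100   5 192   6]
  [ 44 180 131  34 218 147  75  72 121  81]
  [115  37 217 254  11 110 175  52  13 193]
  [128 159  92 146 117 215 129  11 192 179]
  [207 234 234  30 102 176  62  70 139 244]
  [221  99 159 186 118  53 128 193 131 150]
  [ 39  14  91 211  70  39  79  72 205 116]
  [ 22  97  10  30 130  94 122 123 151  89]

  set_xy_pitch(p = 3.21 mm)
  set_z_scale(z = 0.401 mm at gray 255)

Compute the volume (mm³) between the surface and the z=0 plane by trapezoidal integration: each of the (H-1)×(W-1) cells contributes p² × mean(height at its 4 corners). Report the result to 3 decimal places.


height_mm = gray/255 × 0.401; cell vol = 3.21² × mean(4 corners)
unit = 3.21² × 0.401 / (4×255) = 0.00405093 mm³ per gray-sum
row 0: Σ corner-gray over 9 cells = 4109  → 16.6453
row 1: Σ corner-gray over 9 cells = 4455  → 18.0469
row 2: Σ corner-gray over 9 cells = 4684  → 18.9745
row 3: Σ corner-gray over 9 cells = 4315  → 17.4797
row 4: Σ corner-gray over 9 cells = 4127  → 16.7182
row 5: Σ corner-gray over 9 cells = 4475  → 18.1279
row 6: Σ corner-gray over 9 cells = 4974  → 20.1493
row 7: Σ corner-gray over 9 cells = 5050  → 20.4572
row 8: Σ corner-gray over 9 cells = 4222  → 17.1030
row 9: Σ corner-gray over 9 cells = 3342  → 13.5382
Σ rows: total corner-gray = 43753  → 177.2401 mm³

177.240


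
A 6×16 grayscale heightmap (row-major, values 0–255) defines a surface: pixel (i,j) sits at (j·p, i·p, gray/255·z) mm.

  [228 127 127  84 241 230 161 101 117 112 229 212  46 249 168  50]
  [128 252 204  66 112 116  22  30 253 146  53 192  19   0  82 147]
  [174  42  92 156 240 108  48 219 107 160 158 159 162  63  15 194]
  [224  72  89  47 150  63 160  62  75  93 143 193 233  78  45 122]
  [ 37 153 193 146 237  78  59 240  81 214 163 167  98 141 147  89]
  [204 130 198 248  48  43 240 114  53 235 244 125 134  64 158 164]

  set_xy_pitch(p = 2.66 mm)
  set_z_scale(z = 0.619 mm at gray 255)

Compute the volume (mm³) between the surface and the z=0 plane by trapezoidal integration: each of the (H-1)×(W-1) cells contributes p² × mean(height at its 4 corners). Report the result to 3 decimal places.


167.188

height_mm = gray/255 × 0.619; cell vol = 2.66² × mean(4 corners)
unit = 2.66² × 0.619 / (4×255) = 0.00429392 mm³ per gray-sum
row 0: Σ corner-gray over 15 cells = 8055  → 34.5875
row 1: Σ corner-gray over 15 cells = 7195  → 30.8947
row 2: Σ corner-gray over 15 cells = 7178  → 30.8217
row 3: Σ corner-gray over 15 cells = 7712  → 33.1147
row 4: Σ corner-gray over 15 cells = 8796  → 37.7693
Σ rows: total corner-gray = 38936  → 167.1880 mm³


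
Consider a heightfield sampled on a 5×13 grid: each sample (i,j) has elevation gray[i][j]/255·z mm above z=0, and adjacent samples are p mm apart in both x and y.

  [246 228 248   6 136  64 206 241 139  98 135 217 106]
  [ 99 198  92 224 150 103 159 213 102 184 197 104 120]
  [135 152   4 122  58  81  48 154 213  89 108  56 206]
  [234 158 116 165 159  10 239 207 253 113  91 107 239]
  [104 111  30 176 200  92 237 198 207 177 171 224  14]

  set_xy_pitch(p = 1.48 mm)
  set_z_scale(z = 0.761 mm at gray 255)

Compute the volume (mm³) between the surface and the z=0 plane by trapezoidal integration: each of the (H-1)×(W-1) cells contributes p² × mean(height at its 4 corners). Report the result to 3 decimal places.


height_mm = gray/255 × 0.761; cell vol = 1.48² × mean(4 corners)
unit = 1.48² × 0.761 / (4×255) = 0.00163421 mm³ per gray-sum
row 0: Σ corner-gray over 12 cells = 7459  → 12.1896
row 1: Σ corner-gray over 12 cells = 6182  → 10.1027
row 2: Σ corner-gray over 12 cells = 6220  → 10.1648
row 3: Σ corner-gray over 12 cells = 7473  → 12.2125
Σ rows: total corner-gray = 27334  → 44.6695 mm³

44.670


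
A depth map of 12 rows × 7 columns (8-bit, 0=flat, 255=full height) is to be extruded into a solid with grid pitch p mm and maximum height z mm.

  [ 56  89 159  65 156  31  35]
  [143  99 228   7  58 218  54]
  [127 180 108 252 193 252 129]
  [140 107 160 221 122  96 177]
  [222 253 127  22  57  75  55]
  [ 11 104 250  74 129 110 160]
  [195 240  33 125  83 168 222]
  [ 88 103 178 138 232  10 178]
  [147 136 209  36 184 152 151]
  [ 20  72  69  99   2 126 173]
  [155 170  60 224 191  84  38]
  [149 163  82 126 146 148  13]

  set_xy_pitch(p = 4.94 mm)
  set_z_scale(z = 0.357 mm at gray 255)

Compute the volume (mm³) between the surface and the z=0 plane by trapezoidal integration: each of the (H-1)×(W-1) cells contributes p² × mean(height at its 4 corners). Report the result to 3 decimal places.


height_mm = gray/255 × 0.357; cell vol = 4.94² × mean(4 corners)
unit = 4.94² × 0.357 / (4×255) = 0.00854126 mm³ per gray-sum
row 0: Σ corner-gray over 6 cells = 2508  → 21.4215
row 1: Σ corner-gray over 6 cells = 3643  → 31.1158
row 2: Σ corner-gray over 6 cells = 3955  → 33.7807
row 3: Σ corner-gray over 6 cells = 3074  → 26.2558
row 4: Σ corner-gray over 6 cells = 2850  → 24.3426
row 5: Σ corner-gray over 6 cells = 3220  → 27.5029
row 6: Σ corner-gray over 6 cells = 3303  → 28.2118
row 7: Σ corner-gray over 6 cells = 3320  → 28.3570
row 8: Σ corner-gray over 6 cells = 2661  → 22.7283
row 9: Σ corner-gray over 6 cells = 2580  → 22.0365
row 10: Σ corner-gray over 6 cells = 3143  → 26.8452
Σ rows: total corner-gray = 34257  → 292.5979 mm³

292.598


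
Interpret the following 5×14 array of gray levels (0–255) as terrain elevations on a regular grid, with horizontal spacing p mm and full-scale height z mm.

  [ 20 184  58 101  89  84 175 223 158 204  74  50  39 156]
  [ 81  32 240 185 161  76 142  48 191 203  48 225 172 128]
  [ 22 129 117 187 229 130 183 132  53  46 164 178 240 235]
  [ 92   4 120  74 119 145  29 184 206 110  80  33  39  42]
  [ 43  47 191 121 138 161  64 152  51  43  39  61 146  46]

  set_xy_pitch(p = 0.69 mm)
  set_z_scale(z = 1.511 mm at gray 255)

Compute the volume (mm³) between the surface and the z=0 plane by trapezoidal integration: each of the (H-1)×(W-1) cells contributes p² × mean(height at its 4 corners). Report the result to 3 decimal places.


17.905

height_mm = gray/255 × 1.511; cell vol = 0.69² × mean(4 corners)
unit = 0.69² × 1.511 / (4×255) = 0.000705281 mm³ per gray-sum
row 0: Σ corner-gray over 13 cells = 6709  → 4.7317
row 1: Σ corner-gray over 13 cells = 7488  → 5.2811
row 2: Σ corner-gray over 13 cells = 6253  → 4.4101
row 3: Σ corner-gray over 13 cells = 4937  → 3.4820
Σ rows: total corner-gray = 25387  → 17.9050 mm³


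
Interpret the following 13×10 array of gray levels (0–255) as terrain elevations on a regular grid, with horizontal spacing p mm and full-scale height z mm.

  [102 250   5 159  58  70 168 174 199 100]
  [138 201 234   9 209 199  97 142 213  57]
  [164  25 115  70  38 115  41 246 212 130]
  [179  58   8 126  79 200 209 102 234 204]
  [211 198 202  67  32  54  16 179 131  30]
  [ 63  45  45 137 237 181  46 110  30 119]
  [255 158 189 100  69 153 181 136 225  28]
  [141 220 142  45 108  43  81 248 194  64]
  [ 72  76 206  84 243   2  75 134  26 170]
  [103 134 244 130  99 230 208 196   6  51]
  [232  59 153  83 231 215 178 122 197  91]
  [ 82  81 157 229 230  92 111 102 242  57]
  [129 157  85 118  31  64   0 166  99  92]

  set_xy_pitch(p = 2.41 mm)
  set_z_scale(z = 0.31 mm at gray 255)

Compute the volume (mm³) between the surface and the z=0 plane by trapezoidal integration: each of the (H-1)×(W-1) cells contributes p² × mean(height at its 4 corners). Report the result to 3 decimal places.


height_mm = gray/255 × 0.31; cell vol = 2.41² × mean(4 corners)
unit = 2.41² × 0.31 / (4×255) = 0.00176521 mm³ per gray-sum
row 0: Σ corner-gray over 9 cells = 5171  → 9.1279
row 1: Σ corner-gray over 9 cells = 4821  → 8.5101
row 2: Σ corner-gray over 9 cells = 4433  → 7.8252
row 3: Σ corner-gray over 9 cells = 4414  → 7.7916
row 4: Σ corner-gray over 9 cells = 3843  → 6.7837
row 5: Σ corner-gray over 9 cells = 4549  → 8.0299
row 6: Σ corner-gray over 9 cells = 5072  → 8.9531
row 7: Σ corner-gray over 9 cells = 4301  → 7.5922
row 8: Σ corner-gray over 9 cells = 4582  → 8.0882
row 9: Σ corner-gray over 9 cells = 5447  → 9.6151
row 10: Σ corner-gray over 9 cells = 5426  → 9.5780
row 11: Σ corner-gray over 9 cells = 4288  → 7.5692
Σ rows: total corner-gray = 56347  → 99.4641 mm³

99.464


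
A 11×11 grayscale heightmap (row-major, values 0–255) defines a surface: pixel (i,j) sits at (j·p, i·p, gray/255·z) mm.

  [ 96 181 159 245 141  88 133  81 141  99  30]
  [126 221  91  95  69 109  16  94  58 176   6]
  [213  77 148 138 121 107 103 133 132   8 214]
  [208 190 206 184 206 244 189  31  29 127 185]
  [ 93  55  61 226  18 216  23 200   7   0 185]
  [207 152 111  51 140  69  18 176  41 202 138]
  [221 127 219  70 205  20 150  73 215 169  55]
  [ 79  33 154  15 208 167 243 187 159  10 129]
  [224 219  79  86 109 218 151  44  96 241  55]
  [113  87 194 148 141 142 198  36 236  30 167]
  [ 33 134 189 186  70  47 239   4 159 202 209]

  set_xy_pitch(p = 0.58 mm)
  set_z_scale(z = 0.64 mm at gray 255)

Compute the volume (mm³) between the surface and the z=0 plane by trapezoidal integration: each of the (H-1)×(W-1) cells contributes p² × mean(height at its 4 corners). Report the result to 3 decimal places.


10.636

height_mm = gray/255 × 0.64; cell vol = 0.58² × mean(4 corners)
unit = 0.58² × 0.64 / (4×255) = 0.000211075 mm³ per gray-sum
row 0: Σ corner-gray over 10 cells = 4652  → 0.9819
row 1: Σ corner-gray over 10 cells = 4351  → 0.9184
row 2: Σ corner-gray over 10 cells = 5566  → 1.1748
row 3: Σ corner-gray over 10 cells = 5095  → 1.0754
row 4: Σ corner-gray over 10 cells = 4155  → 0.8770
row 5: Σ corner-gray over 10 cells = 5037  → 1.0632
row 6: Σ corner-gray over 10 cells = 5332  → 1.1254
row 7: Σ corner-gray over 10 cells = 5325  → 1.1240
row 8: Σ corner-gray over 10 cells = 5469  → 1.1544
row 9: Σ corner-gray over 10 cells = 5406  → 1.1411
Σ rows: total corner-gray = 50388  → 10.6356 mm³


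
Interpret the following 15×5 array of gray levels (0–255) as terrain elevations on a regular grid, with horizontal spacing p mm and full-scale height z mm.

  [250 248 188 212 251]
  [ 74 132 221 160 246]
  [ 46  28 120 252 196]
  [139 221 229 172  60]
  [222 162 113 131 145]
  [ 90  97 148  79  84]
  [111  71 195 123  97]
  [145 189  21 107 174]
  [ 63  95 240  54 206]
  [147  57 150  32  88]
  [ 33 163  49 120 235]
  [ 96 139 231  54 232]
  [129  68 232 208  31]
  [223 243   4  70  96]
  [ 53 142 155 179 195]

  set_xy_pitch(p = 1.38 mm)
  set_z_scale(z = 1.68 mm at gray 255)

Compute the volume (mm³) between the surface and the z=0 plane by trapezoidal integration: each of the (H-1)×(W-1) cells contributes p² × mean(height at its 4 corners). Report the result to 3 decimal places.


95.772

height_mm = gray/255 × 1.68; cell vol = 1.38² × mean(4 corners)
unit = 1.38² × 1.68 / (4×255) = 0.00313666 mm³ per gray-sum
row 0: Σ corner-gray over 4 cells = 3143  → 9.8585
row 1: Σ corner-gray over 4 cells = 2388  → 7.4903
row 2: Σ corner-gray over 4 cells = 2485  → 7.7946
row 3: Σ corner-gray over 4 cells = 2622  → 8.2243
row 4: Σ corner-gray over 4 cells = 2001  → 6.2765
row 5: Σ corner-gray over 4 cells = 1808  → 5.6711
row 6: Σ corner-gray over 4 cells = 1939  → 6.0820
row 7: Σ corner-gray over 4 cells = 2000  → 6.2733
row 8: Σ corner-gray over 4 cells = 1760  → 5.5205
row 9: Σ corner-gray over 4 cells = 1645  → 5.1598
row 10: Σ corner-gray over 4 cells = 2108  → 6.6121
row 11: Σ corner-gray over 4 cells = 2352  → 7.3774
row 12: Σ corner-gray over 4 cells = 2129  → 6.6779
row 13: Σ corner-gray over 4 cells = 2153  → 6.7532
Σ rows: total corner-gray = 30533  → 95.7716 mm³


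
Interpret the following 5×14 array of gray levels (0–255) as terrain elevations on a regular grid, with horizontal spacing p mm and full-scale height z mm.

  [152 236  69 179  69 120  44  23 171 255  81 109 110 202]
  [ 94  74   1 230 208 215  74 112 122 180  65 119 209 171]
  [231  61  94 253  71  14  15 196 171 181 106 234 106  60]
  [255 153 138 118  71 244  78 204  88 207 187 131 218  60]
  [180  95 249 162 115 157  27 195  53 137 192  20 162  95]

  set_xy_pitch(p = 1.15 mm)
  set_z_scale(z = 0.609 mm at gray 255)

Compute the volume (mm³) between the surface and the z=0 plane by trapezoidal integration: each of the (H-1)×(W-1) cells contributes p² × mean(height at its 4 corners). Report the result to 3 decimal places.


height_mm = gray/255 × 0.609; cell vol = 1.15² × mean(4 corners)
unit = 1.15² × 0.609 / (4×255) = 0.00078961 mm³ per gray-sum
row 0: Σ corner-gray over 13 cells = 6769  → 5.3449
row 1: Σ corner-gray over 13 cells = 6778  → 5.3520
row 2: Σ corner-gray over 13 cells = 7284  → 5.7515
row 3: Σ corner-gray over 13 cells = 7392  → 5.8368
Σ rows: total corner-gray = 28223  → 22.2852 mm³

22.285


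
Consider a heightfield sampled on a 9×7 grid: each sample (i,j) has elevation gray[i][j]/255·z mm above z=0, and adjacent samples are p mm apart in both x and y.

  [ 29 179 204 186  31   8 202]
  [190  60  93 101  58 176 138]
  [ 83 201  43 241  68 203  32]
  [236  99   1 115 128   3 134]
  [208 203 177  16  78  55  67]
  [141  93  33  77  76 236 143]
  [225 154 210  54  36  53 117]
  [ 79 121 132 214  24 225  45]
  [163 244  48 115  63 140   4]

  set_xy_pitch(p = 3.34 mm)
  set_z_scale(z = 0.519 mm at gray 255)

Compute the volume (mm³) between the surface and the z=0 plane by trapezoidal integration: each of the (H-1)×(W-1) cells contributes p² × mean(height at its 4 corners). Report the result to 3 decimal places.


height_mm = gray/255 × 0.519; cell vol = 3.34² × mean(4 corners)
unit = 3.34² × 0.519 / (4×255) = 0.00567623 mm³ per gray-sum
row 0: Σ corner-gray over 6 cells = 2751  → 15.6153
row 1: Σ corner-gray over 6 cells = 2931  → 16.6370
row 2: Σ corner-gray over 6 cells = 2689  → 15.2634
row 3: Σ corner-gray over 6 cells = 2395  → 13.5946
row 4: Σ corner-gray over 6 cells = 2647  → 15.0250
row 5: Σ corner-gray over 6 cells = 2670  → 15.1555
row 6: Σ corner-gray over 6 cells = 2912  → 16.5292
row 7: Σ corner-gray over 6 cells = 2943  → 16.7052
Σ rows: total corner-gray = 21938  → 124.5252 mm³

124.525


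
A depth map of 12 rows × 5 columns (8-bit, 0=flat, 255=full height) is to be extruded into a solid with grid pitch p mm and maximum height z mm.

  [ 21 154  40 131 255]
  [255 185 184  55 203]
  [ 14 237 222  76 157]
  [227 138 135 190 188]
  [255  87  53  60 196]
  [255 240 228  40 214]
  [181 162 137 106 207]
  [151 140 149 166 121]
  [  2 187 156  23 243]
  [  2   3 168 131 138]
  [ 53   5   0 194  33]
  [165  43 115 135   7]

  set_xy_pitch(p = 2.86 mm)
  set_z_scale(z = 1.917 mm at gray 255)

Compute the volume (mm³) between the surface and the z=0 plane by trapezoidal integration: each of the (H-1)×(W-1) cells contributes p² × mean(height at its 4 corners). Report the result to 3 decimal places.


358.218

height_mm = gray/255 × 1.917; cell vol = 2.86² × mean(4 corners)
unit = 2.86² × 1.917 / (4×255) = 0.0153728 mm³ per gray-sum
row 0: Σ corner-gray over 4 cells = 2232  → 34.3122
row 1: Σ corner-gray over 4 cells = 2547  → 39.1546
row 2: Σ corner-gray over 4 cells = 2582  → 39.6927
row 3: Σ corner-gray over 4 cells = 2192  → 33.6973
row 4: Σ corner-gray over 4 cells = 2336  → 35.9109
row 5: Σ corner-gray over 4 cells = 2683  → 41.2453
row 6: Σ corner-gray over 4 cells = 2380  → 36.5874
row 7: Σ corner-gray over 4 cells = 2159  → 33.1900
row 8: Σ corner-gray over 4 cells = 1721  → 26.4567
row 9: Σ corner-gray over 4 cells = 1228  → 18.8778
row 10: Σ corner-gray over 4 cells = 1242  → 19.0931
Σ rows: total corner-gray = 23302  → 358.2178 mm³


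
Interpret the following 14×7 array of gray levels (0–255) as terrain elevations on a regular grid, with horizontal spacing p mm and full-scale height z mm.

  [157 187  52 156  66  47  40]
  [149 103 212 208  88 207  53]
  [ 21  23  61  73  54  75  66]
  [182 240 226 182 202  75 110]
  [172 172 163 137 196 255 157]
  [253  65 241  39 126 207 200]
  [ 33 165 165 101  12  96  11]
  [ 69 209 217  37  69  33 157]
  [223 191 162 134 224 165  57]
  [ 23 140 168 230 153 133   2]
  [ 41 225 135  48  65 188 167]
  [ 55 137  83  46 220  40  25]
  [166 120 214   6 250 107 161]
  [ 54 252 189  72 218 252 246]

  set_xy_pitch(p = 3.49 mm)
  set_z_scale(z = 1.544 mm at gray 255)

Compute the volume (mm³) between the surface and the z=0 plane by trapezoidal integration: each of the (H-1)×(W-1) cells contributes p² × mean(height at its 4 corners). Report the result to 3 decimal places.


height_mm = gray/255 × 1.544; cell vol = 3.49² × mean(4 corners)
unit = 3.49² × 1.544 / (4×255) = 0.0184373 mm³ per gray-sum
row 0: Σ corner-gray over 6 cells = 3051  → 56.2523
row 1: Σ corner-gray over 6 cells = 2497  → 46.0380
row 2: Σ corner-gray over 6 cells = 2801  → 51.6430
row 3: Σ corner-gray over 6 cells = 4317  → 79.5939
row 4: Σ corner-gray over 6 cells = 3984  → 73.4543
row 5: Σ corner-gray over 6 cells = 2931  → 54.0398
row 6: Σ corner-gray over 6 cells = 2478  → 45.6877
row 7: Σ corner-gray over 6 cells = 3388  → 62.4657
row 8: Σ corner-gray over 6 cells = 3705  → 68.3103
row 9: Σ corner-gray over 6 cells = 3203  → 59.0548
row 10: Σ corner-gray over 6 cells = 2662  → 49.0802
row 11: Σ corner-gray over 6 cells = 2853  → 52.6017
row 12: Σ corner-gray over 6 cells = 3987  → 73.5096
Σ rows: total corner-gray = 41857  → 771.7312 mm³

771.731


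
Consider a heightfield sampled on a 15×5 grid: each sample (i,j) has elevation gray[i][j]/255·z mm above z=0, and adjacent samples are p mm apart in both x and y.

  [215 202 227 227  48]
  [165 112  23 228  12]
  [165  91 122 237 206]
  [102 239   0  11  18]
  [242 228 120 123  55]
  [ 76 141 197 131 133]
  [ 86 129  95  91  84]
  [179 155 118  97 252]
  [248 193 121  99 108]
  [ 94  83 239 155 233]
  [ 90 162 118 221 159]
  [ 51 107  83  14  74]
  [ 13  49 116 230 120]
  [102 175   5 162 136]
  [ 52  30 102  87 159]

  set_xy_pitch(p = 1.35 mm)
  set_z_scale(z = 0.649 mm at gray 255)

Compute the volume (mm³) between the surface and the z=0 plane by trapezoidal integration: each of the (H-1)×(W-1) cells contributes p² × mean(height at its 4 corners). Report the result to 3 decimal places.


33.292

height_mm = gray/255 × 0.649; cell vol = 1.35² × mean(4 corners)
unit = 1.35² × 0.649 / (4×255) = 0.00115961 mm³ per gray-sum
row 0: Σ corner-gray over 4 cells = 2478  → 2.8735
row 1: Σ corner-gray over 4 cells = 2174  → 2.5210
row 2: Σ corner-gray over 4 cells = 1891  → 2.1928
row 3: Σ corner-gray over 4 cells = 1859  → 2.1557
row 4: Σ corner-gray over 4 cells = 2386  → 2.7668
row 5: Σ corner-gray over 4 cells = 1947  → 2.2578
row 6: Σ corner-gray over 4 cells = 1971  → 2.2856
row 7: Σ corner-gray over 4 cells = 2353  → 2.7286
row 8: Σ corner-gray over 4 cells = 2463  → 2.8561
row 9: Σ corner-gray over 4 cells = 2532  → 2.9361
row 10: Σ corner-gray over 4 cells = 1784  → 2.0687
row 11: Σ corner-gray over 4 cells = 1456  → 1.6884
row 12: Σ corner-gray over 4 cells = 1845  → 2.1395
row 13: Σ corner-gray over 4 cells = 1571  → 1.8217
Σ rows: total corner-gray = 28710  → 33.2924 mm³


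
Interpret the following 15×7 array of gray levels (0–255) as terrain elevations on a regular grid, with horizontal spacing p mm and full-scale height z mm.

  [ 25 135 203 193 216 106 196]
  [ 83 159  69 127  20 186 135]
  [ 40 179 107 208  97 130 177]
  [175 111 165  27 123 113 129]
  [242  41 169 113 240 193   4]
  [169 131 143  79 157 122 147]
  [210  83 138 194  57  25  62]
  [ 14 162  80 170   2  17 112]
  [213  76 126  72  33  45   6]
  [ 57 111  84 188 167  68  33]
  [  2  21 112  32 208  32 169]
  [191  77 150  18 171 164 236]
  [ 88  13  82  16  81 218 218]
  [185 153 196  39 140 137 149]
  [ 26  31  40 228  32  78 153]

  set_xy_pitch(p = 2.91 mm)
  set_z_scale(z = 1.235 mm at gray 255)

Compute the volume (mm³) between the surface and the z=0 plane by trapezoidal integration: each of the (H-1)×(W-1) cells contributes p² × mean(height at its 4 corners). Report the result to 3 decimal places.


390.477

height_mm = gray/255 × 1.235; cell vol = 2.91² × mean(4 corners)
unit = 2.91² × 1.235 / (4×255) = 0.010253 mm³ per gray-sum
row 0: Σ corner-gray over 6 cells = 3267  → 33.4967
row 1: Σ corner-gray over 6 cells = 2999  → 30.7489
row 2: Σ corner-gray over 6 cells = 3041  → 31.1795
row 3: Σ corner-gray over 6 cells = 3140  → 32.1946
row 4: Σ corner-gray over 6 cells = 3338  → 34.2247
row 5: Σ corner-gray over 6 cells = 2846  → 29.1802
row 6: Σ corner-gray over 6 cells = 2254  → 23.1104
row 7: Σ corner-gray over 6 cells = 1911  → 19.5936
row 8: Σ corner-gray over 6 cells = 2249  → 23.0591
row 9: Σ corner-gray over 6 cells = 2307  → 23.6538
row 10: Σ corner-gray over 6 cells = 2568  → 26.3298
row 11: Σ corner-gray over 6 cells = 2713  → 27.8165
row 12: Σ corner-gray over 6 cells = 2790  → 28.6060
row 13: Σ corner-gray over 6 cells = 2661  → 27.2833
Σ rows: total corner-gray = 38084  → 390.4769 mm³


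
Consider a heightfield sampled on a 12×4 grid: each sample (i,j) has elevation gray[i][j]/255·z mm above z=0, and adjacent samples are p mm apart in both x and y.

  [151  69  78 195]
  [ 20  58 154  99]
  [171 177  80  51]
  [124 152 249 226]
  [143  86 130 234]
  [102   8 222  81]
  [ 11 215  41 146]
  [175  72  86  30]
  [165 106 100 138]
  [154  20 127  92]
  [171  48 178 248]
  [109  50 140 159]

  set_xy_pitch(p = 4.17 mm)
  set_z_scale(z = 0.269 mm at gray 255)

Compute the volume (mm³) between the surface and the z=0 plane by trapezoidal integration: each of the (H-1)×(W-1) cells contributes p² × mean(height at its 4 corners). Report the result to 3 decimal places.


height_mm = gray/255 × 0.269; cell vol = 4.17² × mean(4 corners)
unit = 4.17² × 0.269 / (4×255) = 0.0045859 mm³ per gray-sum
row 0: Σ corner-gray over 3 cells = 1183  → 5.4251
row 1: Σ corner-gray over 3 cells = 1279  → 5.8654
row 2: Σ corner-gray over 3 cells = 1888  → 8.6582
row 3: Σ corner-gray over 3 cells = 1961  → 8.9929
row 4: Σ corner-gray over 3 cells = 1452  → 6.6587
row 5: Σ corner-gray over 3 cells = 1312  → 6.0167
row 6: Σ corner-gray over 3 cells = 1190  → 5.4572
row 7: Σ corner-gray over 3 cells = 1236  → 5.6682
row 8: Σ corner-gray over 3 cells = 1255  → 5.7553
row 9: Σ corner-gray over 3 cells = 1411  → 6.4707
row 10: Σ corner-gray over 3 cells = 1519  → 6.9660
Σ rows: total corner-gray = 15686  → 71.9344 mm³

71.934


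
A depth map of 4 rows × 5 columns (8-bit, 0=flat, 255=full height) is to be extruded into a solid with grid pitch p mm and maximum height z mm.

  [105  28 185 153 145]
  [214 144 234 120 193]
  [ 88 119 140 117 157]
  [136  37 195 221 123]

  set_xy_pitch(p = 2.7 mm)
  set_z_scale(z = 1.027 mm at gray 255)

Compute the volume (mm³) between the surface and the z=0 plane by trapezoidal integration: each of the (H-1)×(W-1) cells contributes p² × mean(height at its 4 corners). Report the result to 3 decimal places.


50.991

height_mm = gray/255 × 1.027; cell vol = 2.7² × mean(4 corners)
unit = 2.7² × 1.027 / (4×255) = 0.00734003 mm³ per gray-sum
row 0: Σ corner-gray over 4 cells = 2385  → 17.5060
row 1: Σ corner-gray over 4 cells = 2400  → 17.6161
row 2: Σ corner-gray over 4 cells = 2162  → 15.8691
Σ rows: total corner-gray = 6947  → 50.9912 mm³


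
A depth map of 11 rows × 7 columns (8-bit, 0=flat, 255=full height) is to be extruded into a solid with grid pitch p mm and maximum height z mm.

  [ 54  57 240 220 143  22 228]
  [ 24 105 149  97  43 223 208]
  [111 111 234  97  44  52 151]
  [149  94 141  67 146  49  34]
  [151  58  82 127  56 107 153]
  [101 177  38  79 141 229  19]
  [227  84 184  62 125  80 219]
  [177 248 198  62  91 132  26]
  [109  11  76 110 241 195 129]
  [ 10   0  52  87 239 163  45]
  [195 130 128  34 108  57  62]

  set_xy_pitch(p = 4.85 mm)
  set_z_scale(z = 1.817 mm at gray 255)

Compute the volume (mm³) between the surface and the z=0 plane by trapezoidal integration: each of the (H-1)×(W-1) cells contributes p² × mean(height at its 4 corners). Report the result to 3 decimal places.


1158.474

height_mm = gray/255 × 1.817; cell vol = 4.85² × mean(4 corners)
unit = 4.85² × 1.817 / (4×255) = 0.0419023 mm³ per gray-sum
row 0: Σ corner-gray over 6 cells = 3112  → 130.4001
row 1: Σ corner-gray over 6 cells = 2804  → 117.4941
row 2: Σ corner-gray over 6 cells = 2515  → 105.3844
row 3: Σ corner-gray over 6 cells = 2341  → 98.0934
row 4: Σ corner-gray over 6 cells = 2612  → 109.4489
row 5: Σ corner-gray over 6 cells = 2964  → 124.1985
row 6: Σ corner-gray over 6 cells = 3181  → 133.2913
row 7: Σ corner-gray over 6 cells = 3169  → 132.7885
row 8: Σ corner-gray over 6 cells = 2641  → 110.6641
row 9: Σ corner-gray over 6 cells = 2308  → 96.7106
Σ rows: total corner-gray = 27647  → 1158.4739 mm³


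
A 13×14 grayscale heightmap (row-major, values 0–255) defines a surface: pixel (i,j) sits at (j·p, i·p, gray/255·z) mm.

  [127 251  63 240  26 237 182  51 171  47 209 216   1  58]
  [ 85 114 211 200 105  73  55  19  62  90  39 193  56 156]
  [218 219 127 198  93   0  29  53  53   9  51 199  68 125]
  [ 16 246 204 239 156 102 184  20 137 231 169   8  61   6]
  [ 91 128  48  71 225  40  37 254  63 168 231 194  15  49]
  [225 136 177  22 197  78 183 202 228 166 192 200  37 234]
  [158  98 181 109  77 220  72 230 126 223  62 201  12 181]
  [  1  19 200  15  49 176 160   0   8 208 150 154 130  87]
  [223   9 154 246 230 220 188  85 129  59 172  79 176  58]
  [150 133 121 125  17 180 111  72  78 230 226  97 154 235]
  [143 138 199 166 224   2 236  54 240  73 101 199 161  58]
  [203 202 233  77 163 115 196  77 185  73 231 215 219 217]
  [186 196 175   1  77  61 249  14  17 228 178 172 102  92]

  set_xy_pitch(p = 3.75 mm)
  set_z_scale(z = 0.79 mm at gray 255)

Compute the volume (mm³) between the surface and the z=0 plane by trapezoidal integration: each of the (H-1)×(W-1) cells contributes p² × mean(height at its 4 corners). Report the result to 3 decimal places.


height_mm = gray/255 × 0.79; cell vol = 3.75² × mean(4 corners)
unit = 3.75² × 0.79 / (4×255) = 0.0108915 mm³ per gray-sum
row 0: Σ corner-gray over 13 cells = 6248  → 68.0504
row 1: Σ corner-gray over 13 cells = 5216  → 56.8103
row 2: Σ corner-gray over 13 cells = 6077  → 66.1879
row 3: Σ corner-gray over 13 cells = 6624  → 72.1456
row 4: Σ corner-gray over 13 cells = 7183  → 78.2340
row 5: Σ corner-gray over 13 cells = 7656  → 83.3857
row 6: Σ corner-gray over 13 cells = 6187  → 67.3860
row 7: Σ corner-gray over 13 cells = 6401  → 69.7168
row 8: Σ corner-gray over 13 cells = 7248  → 78.9419
row 9: Σ corner-gray over 13 cells = 7260  → 79.0726
row 10: Σ corner-gray over 13 cells = 8179  → 89.0819
row 11: Σ corner-gray over 13 cells = 7610  → 82.8847
Σ rows: total corner-gray = 81889  → 891.8977 mm³

891.898


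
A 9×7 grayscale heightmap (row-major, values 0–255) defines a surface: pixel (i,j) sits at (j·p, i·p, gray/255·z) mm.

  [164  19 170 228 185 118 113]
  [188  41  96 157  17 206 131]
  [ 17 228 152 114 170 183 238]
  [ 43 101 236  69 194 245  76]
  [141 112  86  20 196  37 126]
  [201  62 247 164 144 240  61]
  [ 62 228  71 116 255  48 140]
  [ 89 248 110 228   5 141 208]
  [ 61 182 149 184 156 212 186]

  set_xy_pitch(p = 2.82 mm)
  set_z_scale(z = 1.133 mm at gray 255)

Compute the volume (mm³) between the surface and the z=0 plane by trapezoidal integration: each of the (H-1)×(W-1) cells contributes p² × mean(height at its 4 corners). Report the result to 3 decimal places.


238.855

height_mm = gray/255 × 1.133; cell vol = 2.82² × mean(4 corners)
unit = 2.82² × 1.133 / (4×255) = 0.0088334 mm³ per gray-sum
row 0: Σ corner-gray over 6 cells = 3070  → 27.1185
row 1: Σ corner-gray over 6 cells = 3302  → 29.1679
row 2: Σ corner-gray over 6 cells = 3758  → 33.1959
row 3: Σ corner-gray over 6 cells = 2978  → 26.3059
row 4: Σ corner-gray over 6 cells = 3145  → 27.7810
row 5: Σ corner-gray over 6 cells = 3614  → 31.9239
row 6: Σ corner-gray over 6 cells = 3399  → 30.0247
row 7: Σ corner-gray over 6 cells = 3774  → 33.3373
Σ rows: total corner-gray = 27040  → 238.8552 mm³


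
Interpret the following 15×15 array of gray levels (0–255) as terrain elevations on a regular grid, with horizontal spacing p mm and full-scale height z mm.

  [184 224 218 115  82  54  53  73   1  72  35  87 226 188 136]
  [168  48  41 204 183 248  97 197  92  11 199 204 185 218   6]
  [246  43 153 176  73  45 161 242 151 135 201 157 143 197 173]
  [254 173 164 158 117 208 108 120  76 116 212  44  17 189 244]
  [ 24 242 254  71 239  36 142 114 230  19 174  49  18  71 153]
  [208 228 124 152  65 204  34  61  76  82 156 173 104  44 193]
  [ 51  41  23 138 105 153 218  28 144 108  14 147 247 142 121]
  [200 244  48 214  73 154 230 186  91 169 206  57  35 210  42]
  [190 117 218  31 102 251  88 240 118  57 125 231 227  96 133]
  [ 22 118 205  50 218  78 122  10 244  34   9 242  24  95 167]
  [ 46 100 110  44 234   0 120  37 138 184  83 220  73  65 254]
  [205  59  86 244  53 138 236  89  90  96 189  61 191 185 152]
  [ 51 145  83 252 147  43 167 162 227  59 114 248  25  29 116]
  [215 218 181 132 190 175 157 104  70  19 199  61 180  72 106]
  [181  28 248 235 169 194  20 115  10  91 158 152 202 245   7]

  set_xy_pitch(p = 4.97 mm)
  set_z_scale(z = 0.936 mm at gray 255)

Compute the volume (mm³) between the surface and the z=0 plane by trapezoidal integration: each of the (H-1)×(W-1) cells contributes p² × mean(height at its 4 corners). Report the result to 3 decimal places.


2327.554

height_mm = gray/255 × 0.936; cell vol = 4.97² × mean(4 corners)
unit = 4.97² × 0.936 / (4×255) = 0.0226667 mm³ per gray-sum
row 0: Σ corner-gray over 14 cells = 7204  → 163.2910
row 1: Σ corner-gray over 14 cells = 8201  → 185.8897
row 2: Σ corner-gray over 14 cells = 8075  → 183.0337
row 3: Σ corner-gray over 14 cells = 7397  → 167.6656
row 4: Σ corner-gray over 14 cells = 6902  → 156.4456
row 5: Σ corner-gray over 14 cells = 6595  → 149.4869
row 6: Σ corner-gray over 14 cells = 7264  → 164.6510
row 7: Σ corner-gray over 14 cells = 8201  → 185.8897
row 8: Σ corner-gray over 14 cells = 7212  → 163.4723
row 9: Σ corner-gray over 14 cells = 6203  → 140.6016
row 10: Σ corner-gray over 14 cells = 6907  → 156.5590
row 11: Σ corner-gray over 14 cells = 7360  → 166.8270
row 12: Σ corner-gray over 14 cells = 7406  → 167.8696
row 13: Σ corner-gray over 14 cells = 7759  → 175.8710
Σ rows: total corner-gray = 102686  → 2327.5536 mm³
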